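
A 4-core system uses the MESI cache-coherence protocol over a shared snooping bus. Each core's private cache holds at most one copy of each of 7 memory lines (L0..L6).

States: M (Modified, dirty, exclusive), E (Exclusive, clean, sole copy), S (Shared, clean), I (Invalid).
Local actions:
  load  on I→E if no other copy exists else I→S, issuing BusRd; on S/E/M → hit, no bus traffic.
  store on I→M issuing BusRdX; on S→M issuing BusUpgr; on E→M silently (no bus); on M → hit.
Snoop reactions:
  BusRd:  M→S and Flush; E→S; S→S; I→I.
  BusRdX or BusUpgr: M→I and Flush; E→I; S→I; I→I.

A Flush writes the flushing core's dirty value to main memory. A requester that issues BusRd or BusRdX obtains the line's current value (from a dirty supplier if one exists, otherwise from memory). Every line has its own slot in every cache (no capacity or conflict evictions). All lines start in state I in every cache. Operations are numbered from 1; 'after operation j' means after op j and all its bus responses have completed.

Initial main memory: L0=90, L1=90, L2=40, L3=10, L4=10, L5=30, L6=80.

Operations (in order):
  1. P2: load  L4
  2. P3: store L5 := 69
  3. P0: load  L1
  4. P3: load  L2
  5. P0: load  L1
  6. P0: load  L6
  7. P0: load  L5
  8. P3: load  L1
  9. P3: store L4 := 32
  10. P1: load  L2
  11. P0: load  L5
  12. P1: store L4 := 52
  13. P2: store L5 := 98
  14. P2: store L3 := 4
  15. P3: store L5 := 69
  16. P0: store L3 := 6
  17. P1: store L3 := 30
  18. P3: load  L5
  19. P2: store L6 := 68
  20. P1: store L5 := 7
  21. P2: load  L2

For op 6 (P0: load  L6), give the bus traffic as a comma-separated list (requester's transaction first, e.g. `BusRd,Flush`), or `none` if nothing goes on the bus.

[1] P2: load  L4 | P0:I, P1:I, P2:E(10), P3:I | bus: BusRd
[2] P3: store L5 := 69 | P0:I, P1:I, P2:I, P3:M(69) | bus: BusRdX
[3] P0: load  L1 | P0:E(90), P1:I, P2:I, P3:I | bus: BusRd
[4] P3: load  L2 | P0:I, P1:I, P2:I, P3:E(40) | bus: BusRd
[5] P0: load  L1 | P0:E(90), P1:I, P2:I, P3:I | bus: none
[6] P0: load  L6 | P0:E(80), P1:I, P2:I, P3:I | bus: BusRd
[7] P0: load  L5 | P0:S(69), P1:I, P2:I, P3:S(69) | bus: BusRd,Flush
[8] P3: load  L1 | P0:S(90), P1:I, P2:I, P3:S(90) | bus: BusRd
[9] P3: store L4 := 32 | P0:I, P1:I, P2:I, P3:M(32) | bus: BusRdX
[10] P1: load  L2 | P0:I, P1:S(40), P2:I, P3:S(40) | bus: BusRd
[11] P0: load  L5 | P0:S(69), P1:I, P2:I, P3:S(69) | bus: none
[12] P1: store L4 := 52 | P0:I, P1:M(52), P2:I, P3:I | bus: BusRdX,Flush
[13] P2: store L5 := 98 | P0:I, P1:I, P2:M(98), P3:I | bus: BusRdX
[14] P2: store L3 := 4 | P0:I, P1:I, P2:M(4), P3:I | bus: BusRdX
[15] P3: store L5 := 69 | P0:I, P1:I, P2:I, P3:M(69) | bus: BusRdX,Flush
[16] P0: store L3 := 6 | P0:M(6), P1:I, P2:I, P3:I | bus: BusRdX,Flush
[17] P1: store L3 := 30 | P0:I, P1:M(30), P2:I, P3:I | bus: BusRdX,Flush
[18] P3: load  L5 | P0:I, P1:I, P2:I, P3:M(69) | bus: none
[19] P2: store L6 := 68 | P0:I, P1:I, P2:M(68), P3:I | bus: BusRdX
[20] P1: store L5 := 7 | P0:I, P1:M(7), P2:I, P3:I | bus: BusRdX,Flush
[21] P2: load  L2 | P0:I, P1:S(40), P2:S(40), P3:S(40) | bus: BusRd

bus = BusRd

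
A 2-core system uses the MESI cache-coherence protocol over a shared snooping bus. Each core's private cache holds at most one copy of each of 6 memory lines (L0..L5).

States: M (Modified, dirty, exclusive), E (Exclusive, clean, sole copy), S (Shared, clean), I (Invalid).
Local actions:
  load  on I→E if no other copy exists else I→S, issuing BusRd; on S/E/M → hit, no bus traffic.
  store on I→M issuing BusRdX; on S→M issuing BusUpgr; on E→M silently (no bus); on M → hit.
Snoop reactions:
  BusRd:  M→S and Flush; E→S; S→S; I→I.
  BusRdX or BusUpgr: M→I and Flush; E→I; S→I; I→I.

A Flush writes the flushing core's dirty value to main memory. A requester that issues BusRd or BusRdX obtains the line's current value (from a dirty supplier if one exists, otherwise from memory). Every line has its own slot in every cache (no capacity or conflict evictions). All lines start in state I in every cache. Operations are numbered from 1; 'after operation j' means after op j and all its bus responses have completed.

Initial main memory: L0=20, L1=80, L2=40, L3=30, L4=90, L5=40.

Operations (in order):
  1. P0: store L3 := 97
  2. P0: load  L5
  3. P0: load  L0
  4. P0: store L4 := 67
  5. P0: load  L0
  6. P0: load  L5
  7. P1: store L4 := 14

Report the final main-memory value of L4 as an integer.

memory[L4] = 67

step 1: P0: store L3 := 97  ⟶  MI  (L3)  txn=BusRdX  M[L3]=30
step 2: P0: load  L5  ⟶  EI  (L5)  txn=BusRd  M[L5]=40
step 3: P0: load  L0  ⟶  EI  (L0)  txn=BusRd  M[L0]=20
step 4: P0: store L4 := 67  ⟶  MI  (L4)  txn=BusRdX  M[L4]=90
step 5: P0: load  L0  ⟶  EI  (L0)  txn=∅  M[L0]=20
step 6: P0: load  L5  ⟶  EI  (L5)  txn=∅  M[L5]=40
step 7: P1: store L4 := 14  ⟶  IM  (L4)  txn=BusRdX+Flush  M[L4]=67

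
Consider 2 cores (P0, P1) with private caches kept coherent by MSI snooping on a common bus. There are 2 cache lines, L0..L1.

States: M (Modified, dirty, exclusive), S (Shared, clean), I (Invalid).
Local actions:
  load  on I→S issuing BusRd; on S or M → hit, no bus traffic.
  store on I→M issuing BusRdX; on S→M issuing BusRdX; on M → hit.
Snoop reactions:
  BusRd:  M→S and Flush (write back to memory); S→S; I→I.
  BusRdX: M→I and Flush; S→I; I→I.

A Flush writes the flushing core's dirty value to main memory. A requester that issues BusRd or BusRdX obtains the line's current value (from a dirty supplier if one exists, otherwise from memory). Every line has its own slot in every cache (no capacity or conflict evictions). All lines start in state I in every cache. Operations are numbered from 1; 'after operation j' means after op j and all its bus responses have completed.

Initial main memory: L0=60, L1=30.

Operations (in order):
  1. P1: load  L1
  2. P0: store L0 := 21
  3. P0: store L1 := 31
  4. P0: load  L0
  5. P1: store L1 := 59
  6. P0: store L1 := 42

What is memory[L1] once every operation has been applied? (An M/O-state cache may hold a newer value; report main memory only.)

memory[L1] = 59

  op1 P1: load  L1 → I/S on L1; bus BusRd; mem=30
  op2 P0: store L0 := 21 → M/I on L0; bus BusRdX; mem=60
  op3 P0: store L1 := 31 → M/I on L1; bus BusRdX; mem=30
  op4 P0: load  L0 → M/I on L0; bus (none); mem=60
  op5 P1: store L1 := 59 → I/M on L1; bus BusRdX Flush; mem=31
  op6 P0: store L1 := 42 → M/I on L1; bus BusRdX Flush; mem=59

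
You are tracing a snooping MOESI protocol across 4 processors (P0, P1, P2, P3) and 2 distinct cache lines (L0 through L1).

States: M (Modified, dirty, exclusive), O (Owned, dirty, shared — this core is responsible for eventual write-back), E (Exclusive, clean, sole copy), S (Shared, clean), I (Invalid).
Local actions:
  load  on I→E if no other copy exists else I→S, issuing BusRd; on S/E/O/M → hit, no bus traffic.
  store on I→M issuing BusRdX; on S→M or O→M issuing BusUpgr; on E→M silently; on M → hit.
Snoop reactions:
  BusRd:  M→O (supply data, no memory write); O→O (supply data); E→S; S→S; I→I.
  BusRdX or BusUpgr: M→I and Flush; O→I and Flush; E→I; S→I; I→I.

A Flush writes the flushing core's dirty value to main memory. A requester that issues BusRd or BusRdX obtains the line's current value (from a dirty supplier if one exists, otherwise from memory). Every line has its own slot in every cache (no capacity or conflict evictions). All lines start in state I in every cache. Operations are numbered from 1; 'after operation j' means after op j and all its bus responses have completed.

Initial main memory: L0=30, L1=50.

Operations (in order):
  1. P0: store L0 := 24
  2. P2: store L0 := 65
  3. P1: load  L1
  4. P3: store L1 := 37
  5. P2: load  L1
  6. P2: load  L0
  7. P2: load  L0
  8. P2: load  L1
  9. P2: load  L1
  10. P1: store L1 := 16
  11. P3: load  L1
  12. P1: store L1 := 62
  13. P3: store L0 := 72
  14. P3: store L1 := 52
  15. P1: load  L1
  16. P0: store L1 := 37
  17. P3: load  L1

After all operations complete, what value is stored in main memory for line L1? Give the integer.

1. P0: store L0 := 24  bus=[BusRdX]  L0: P0=M P1=I P2=I P3=I  mem[L0]=30
2. P2: store L0 := 65  bus=[BusRdX,Flush]  L0: P0=I P1=I P2=M P3=I  mem[L0]=24
3. P1: load  L1  bus=[BusRd]  L1: P0=I P1=E P2=I P3=I  mem[L1]=50
4. P3: store L1 := 37  bus=[BusRdX]  L1: P0=I P1=I P2=I P3=M  mem[L1]=50
5. P2: load  L1  bus=[BusRd]  L1: P0=I P1=I P2=S P3=O  mem[L1]=50
6. P2: load  L0  bus=[-]  L0: P0=I P1=I P2=M P3=I  mem[L0]=24
7. P2: load  L0  bus=[-]  L0: P0=I P1=I P2=M P3=I  mem[L0]=24
8. P2: load  L1  bus=[-]  L1: P0=I P1=I P2=S P3=O  mem[L1]=50
9. P2: load  L1  bus=[-]  L1: P0=I P1=I P2=S P3=O  mem[L1]=50
10. P1: store L1 := 16  bus=[BusRdX,Flush]  L1: P0=I P1=M P2=I P3=I  mem[L1]=37
11. P3: load  L1  bus=[BusRd]  L1: P0=I P1=O P2=I P3=S  mem[L1]=37
12. P1: store L1 := 62  bus=[BusUpgr]  L1: P0=I P1=M P2=I P3=I  mem[L1]=37
13. P3: store L0 := 72  bus=[BusRdX,Flush]  L0: P0=I P1=I P2=I P3=M  mem[L0]=65
14. P3: store L1 := 52  bus=[BusRdX,Flush]  L1: P0=I P1=I P2=I P3=M  mem[L1]=62
15. P1: load  L1  bus=[BusRd]  L1: P0=I P1=S P2=I P3=O  mem[L1]=62
16. P0: store L1 := 37  bus=[BusRdX,Flush]  L1: P0=M P1=I P2=I P3=I  mem[L1]=52
17. P3: load  L1  bus=[BusRd]  L1: P0=O P1=I P2=I P3=S  mem[L1]=52

memory[L1] = 52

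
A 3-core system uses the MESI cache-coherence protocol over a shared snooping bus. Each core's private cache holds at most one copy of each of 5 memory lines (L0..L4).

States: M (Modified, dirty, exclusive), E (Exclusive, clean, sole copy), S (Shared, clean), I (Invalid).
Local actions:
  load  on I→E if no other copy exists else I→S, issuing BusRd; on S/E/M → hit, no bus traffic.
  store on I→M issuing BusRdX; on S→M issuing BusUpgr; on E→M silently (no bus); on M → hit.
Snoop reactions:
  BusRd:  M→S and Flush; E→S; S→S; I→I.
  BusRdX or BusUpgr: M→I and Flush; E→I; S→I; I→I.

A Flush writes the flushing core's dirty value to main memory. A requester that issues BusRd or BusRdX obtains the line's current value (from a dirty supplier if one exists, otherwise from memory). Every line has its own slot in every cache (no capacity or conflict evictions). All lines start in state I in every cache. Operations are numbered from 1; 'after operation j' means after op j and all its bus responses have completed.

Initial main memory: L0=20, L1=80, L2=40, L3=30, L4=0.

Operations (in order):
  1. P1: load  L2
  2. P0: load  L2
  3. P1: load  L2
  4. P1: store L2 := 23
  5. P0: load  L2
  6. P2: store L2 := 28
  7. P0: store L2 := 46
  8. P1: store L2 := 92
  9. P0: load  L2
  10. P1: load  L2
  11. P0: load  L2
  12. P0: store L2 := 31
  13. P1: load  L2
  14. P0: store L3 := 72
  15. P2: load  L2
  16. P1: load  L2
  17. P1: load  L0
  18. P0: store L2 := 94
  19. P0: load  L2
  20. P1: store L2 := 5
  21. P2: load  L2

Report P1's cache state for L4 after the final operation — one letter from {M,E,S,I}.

state = I

step 1: P1: load  L2  ⟶  IEI  (L2)  txn=BusRd  M[L2]=40
step 2: P0: load  L2  ⟶  SSI  (L2)  txn=BusRd  M[L2]=40
step 3: P1: load  L2  ⟶  SSI  (L2)  txn=∅  M[L2]=40
step 4: P1: store L2 := 23  ⟶  IMI  (L2)  txn=BusUpgr  M[L2]=40
step 5: P0: load  L2  ⟶  SSI  (L2)  txn=BusRd+Flush  M[L2]=23
step 6: P2: store L2 := 28  ⟶  IIM  (L2)  txn=BusRdX  M[L2]=23
step 7: P0: store L2 := 46  ⟶  MII  (L2)  txn=BusRdX+Flush  M[L2]=28
step 8: P1: store L2 := 92  ⟶  IMI  (L2)  txn=BusRdX+Flush  M[L2]=46
step 9: P0: load  L2  ⟶  SSI  (L2)  txn=BusRd+Flush  M[L2]=92
step 10: P1: load  L2  ⟶  SSI  (L2)  txn=∅  M[L2]=92
step 11: P0: load  L2  ⟶  SSI  (L2)  txn=∅  M[L2]=92
step 12: P0: store L2 := 31  ⟶  MII  (L2)  txn=BusUpgr  M[L2]=92
step 13: P1: load  L2  ⟶  SSI  (L2)  txn=BusRd+Flush  M[L2]=31
step 14: P0: store L3 := 72  ⟶  MII  (L3)  txn=BusRdX  M[L3]=30
step 15: P2: load  L2  ⟶  SSS  (L2)  txn=BusRd  M[L2]=31
step 16: P1: load  L2  ⟶  SSS  (L2)  txn=∅  M[L2]=31
step 17: P1: load  L0  ⟶  IEI  (L0)  txn=BusRd  M[L0]=20
step 18: P0: store L2 := 94  ⟶  MII  (L2)  txn=BusUpgr  M[L2]=31
step 19: P0: load  L2  ⟶  MII  (L2)  txn=∅  M[L2]=31
step 20: P1: store L2 := 5  ⟶  IMI  (L2)  txn=BusRdX+Flush  M[L2]=94
step 21: P2: load  L2  ⟶  ISS  (L2)  txn=BusRd+Flush  M[L2]=5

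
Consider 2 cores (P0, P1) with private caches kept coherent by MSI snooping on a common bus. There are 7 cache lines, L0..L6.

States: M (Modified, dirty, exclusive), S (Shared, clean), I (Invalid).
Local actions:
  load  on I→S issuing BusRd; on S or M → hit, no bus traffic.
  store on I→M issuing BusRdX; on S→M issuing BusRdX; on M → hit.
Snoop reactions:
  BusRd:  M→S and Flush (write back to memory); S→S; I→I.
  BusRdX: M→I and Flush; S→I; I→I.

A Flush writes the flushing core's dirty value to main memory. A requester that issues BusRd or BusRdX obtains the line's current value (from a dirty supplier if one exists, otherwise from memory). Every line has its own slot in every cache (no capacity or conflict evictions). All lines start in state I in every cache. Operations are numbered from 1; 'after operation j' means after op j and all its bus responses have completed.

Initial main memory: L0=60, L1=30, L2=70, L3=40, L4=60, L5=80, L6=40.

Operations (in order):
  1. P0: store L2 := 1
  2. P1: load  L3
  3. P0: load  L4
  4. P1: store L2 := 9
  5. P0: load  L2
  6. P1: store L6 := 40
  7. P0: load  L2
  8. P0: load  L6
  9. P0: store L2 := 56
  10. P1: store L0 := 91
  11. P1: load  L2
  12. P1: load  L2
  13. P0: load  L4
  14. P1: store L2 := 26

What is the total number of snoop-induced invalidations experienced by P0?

[1] P0: store L2 := 1 | P0:M(1), P1:I | bus: BusRdX
[2] P1: load  L3 | P0:I, P1:S(40) | bus: BusRd
[3] P0: load  L4 | P0:S(60), P1:I | bus: BusRd
[4] P1: store L2 := 9 | P0:I, P1:M(9) | bus: BusRdX,Flush
[5] P0: load  L2 | P0:S(9), P1:S(9) | bus: BusRd,Flush
[6] P1: store L6 := 40 | P0:I, P1:M(40) | bus: BusRdX
[7] P0: load  L2 | P0:S(9), P1:S(9) | bus: none
[8] P0: load  L6 | P0:S(40), P1:S(40) | bus: BusRd,Flush
[9] P0: store L2 := 56 | P0:M(56), P1:I | bus: BusRdX
[10] P1: store L0 := 91 | P0:I, P1:M(91) | bus: BusRdX
[11] P1: load  L2 | P0:S(56), P1:S(56) | bus: BusRd,Flush
[12] P1: load  L2 | P0:S(56), P1:S(56) | bus: none
[13] P0: load  L4 | P0:S(60), P1:I | bus: none
[14] P1: store L2 := 26 | P0:I, P1:M(26) | bus: BusRdX

invalidations = 2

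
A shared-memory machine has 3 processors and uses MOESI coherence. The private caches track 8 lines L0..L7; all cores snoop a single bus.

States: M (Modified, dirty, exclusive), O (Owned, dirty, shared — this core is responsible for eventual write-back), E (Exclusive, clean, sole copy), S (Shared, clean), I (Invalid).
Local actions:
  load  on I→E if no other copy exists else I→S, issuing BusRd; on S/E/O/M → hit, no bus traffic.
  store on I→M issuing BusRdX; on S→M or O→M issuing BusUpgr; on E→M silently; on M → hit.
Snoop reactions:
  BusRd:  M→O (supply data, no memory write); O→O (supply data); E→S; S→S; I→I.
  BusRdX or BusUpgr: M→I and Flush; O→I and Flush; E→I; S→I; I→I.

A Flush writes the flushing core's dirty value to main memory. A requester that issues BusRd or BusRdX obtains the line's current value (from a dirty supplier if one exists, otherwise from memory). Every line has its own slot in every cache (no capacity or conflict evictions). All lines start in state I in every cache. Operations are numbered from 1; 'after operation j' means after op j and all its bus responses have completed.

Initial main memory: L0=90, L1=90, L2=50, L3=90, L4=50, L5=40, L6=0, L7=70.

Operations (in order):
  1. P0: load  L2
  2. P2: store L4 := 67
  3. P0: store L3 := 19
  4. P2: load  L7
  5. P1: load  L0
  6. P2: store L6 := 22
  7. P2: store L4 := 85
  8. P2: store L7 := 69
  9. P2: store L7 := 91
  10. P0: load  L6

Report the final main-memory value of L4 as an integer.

1. P0: load  L2  bus=[BusRd]  L2: P0=E P1=I P2=I  mem[L2]=50
2. P2: store L4 := 67  bus=[BusRdX]  L4: P0=I P1=I P2=M  mem[L4]=50
3. P0: store L3 := 19  bus=[BusRdX]  L3: P0=M P1=I P2=I  mem[L3]=90
4. P2: load  L7  bus=[BusRd]  L7: P0=I P1=I P2=E  mem[L7]=70
5. P1: load  L0  bus=[BusRd]  L0: P0=I P1=E P2=I  mem[L0]=90
6. P2: store L6 := 22  bus=[BusRdX]  L6: P0=I P1=I P2=M  mem[L6]=0
7. P2: store L4 := 85  bus=[-]  L4: P0=I P1=I P2=M  mem[L4]=50
8. P2: store L7 := 69  bus=[-]  L7: P0=I P1=I P2=M  mem[L7]=70
9. P2: store L7 := 91  bus=[-]  L7: P0=I P1=I P2=M  mem[L7]=70
10. P0: load  L6  bus=[BusRd]  L6: P0=S P1=I P2=O  mem[L6]=0

memory[L4] = 50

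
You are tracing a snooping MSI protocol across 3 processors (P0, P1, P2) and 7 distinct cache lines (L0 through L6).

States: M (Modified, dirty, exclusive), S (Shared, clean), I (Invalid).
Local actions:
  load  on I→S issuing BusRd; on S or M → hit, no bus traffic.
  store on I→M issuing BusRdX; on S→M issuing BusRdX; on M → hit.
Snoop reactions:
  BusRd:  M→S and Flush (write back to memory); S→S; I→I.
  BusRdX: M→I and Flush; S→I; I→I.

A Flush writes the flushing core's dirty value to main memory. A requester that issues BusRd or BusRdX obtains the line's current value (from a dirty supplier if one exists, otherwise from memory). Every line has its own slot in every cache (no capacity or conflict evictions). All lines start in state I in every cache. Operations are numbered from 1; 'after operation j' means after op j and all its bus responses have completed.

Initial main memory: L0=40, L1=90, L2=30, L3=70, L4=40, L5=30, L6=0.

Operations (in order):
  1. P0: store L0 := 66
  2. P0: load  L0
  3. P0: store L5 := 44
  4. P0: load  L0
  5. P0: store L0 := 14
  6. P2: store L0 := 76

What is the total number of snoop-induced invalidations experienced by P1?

  op1 P0: store L0 := 66 → M/I/I on L0; bus BusRdX; mem=40
  op2 P0: load  L0 → M/I/I on L0; bus (none); mem=40
  op3 P0: store L5 := 44 → M/I/I on L5; bus BusRdX; mem=30
  op4 P0: load  L0 → M/I/I on L0; bus (none); mem=40
  op5 P0: store L0 := 14 → M/I/I on L0; bus (none); mem=40
  op6 P2: store L0 := 76 → I/I/M on L0; bus BusRdX Flush; mem=14

invalidations = 0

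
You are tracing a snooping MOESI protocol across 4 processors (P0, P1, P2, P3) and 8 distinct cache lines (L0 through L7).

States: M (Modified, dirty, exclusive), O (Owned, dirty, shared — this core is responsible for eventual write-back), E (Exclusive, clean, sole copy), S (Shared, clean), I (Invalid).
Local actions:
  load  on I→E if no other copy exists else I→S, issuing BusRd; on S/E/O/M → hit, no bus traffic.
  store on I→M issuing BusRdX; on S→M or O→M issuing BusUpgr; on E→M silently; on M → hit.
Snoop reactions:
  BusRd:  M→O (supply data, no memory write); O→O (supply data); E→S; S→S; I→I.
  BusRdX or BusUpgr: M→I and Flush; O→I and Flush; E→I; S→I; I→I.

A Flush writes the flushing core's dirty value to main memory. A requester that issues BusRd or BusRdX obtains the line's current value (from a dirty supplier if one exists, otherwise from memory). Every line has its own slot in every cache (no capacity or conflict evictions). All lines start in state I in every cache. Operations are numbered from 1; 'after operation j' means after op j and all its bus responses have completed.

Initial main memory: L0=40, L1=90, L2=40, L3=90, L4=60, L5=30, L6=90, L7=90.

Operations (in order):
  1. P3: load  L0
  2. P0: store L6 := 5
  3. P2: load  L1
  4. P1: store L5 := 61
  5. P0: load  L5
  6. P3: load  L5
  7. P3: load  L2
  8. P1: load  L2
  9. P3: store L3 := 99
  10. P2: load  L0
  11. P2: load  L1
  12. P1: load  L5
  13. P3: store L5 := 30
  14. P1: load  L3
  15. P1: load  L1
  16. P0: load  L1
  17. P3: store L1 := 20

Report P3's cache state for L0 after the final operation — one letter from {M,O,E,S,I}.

state = S

1. P3: load  L0  bus=[BusRd]  L0: P0=I P1=I P2=I P3=E  mem[L0]=40
2. P0: store L6 := 5  bus=[BusRdX]  L6: P0=M P1=I P2=I P3=I  mem[L6]=90
3. P2: load  L1  bus=[BusRd]  L1: P0=I P1=I P2=E P3=I  mem[L1]=90
4. P1: store L5 := 61  bus=[BusRdX]  L5: P0=I P1=M P2=I P3=I  mem[L5]=30
5. P0: load  L5  bus=[BusRd]  L5: P0=S P1=O P2=I P3=I  mem[L5]=30
6. P3: load  L5  bus=[BusRd]  L5: P0=S P1=O P2=I P3=S  mem[L5]=30
7. P3: load  L2  bus=[BusRd]  L2: P0=I P1=I P2=I P3=E  mem[L2]=40
8. P1: load  L2  bus=[BusRd]  L2: P0=I P1=S P2=I P3=S  mem[L2]=40
9. P3: store L3 := 99  bus=[BusRdX]  L3: P0=I P1=I P2=I P3=M  mem[L3]=90
10. P2: load  L0  bus=[BusRd]  L0: P0=I P1=I P2=S P3=S  mem[L0]=40
11. P2: load  L1  bus=[-]  L1: P0=I P1=I P2=E P3=I  mem[L1]=90
12. P1: load  L5  bus=[-]  L5: P0=S P1=O P2=I P3=S  mem[L5]=30
13. P3: store L5 := 30  bus=[BusUpgr,Flush]  L5: P0=I P1=I P2=I P3=M  mem[L5]=61
14. P1: load  L3  bus=[BusRd]  L3: P0=I P1=S P2=I P3=O  mem[L3]=90
15. P1: load  L1  bus=[BusRd]  L1: P0=I P1=S P2=S P3=I  mem[L1]=90
16. P0: load  L1  bus=[BusRd]  L1: P0=S P1=S P2=S P3=I  mem[L1]=90
17. P3: store L1 := 20  bus=[BusRdX]  L1: P0=I P1=I P2=I P3=M  mem[L1]=90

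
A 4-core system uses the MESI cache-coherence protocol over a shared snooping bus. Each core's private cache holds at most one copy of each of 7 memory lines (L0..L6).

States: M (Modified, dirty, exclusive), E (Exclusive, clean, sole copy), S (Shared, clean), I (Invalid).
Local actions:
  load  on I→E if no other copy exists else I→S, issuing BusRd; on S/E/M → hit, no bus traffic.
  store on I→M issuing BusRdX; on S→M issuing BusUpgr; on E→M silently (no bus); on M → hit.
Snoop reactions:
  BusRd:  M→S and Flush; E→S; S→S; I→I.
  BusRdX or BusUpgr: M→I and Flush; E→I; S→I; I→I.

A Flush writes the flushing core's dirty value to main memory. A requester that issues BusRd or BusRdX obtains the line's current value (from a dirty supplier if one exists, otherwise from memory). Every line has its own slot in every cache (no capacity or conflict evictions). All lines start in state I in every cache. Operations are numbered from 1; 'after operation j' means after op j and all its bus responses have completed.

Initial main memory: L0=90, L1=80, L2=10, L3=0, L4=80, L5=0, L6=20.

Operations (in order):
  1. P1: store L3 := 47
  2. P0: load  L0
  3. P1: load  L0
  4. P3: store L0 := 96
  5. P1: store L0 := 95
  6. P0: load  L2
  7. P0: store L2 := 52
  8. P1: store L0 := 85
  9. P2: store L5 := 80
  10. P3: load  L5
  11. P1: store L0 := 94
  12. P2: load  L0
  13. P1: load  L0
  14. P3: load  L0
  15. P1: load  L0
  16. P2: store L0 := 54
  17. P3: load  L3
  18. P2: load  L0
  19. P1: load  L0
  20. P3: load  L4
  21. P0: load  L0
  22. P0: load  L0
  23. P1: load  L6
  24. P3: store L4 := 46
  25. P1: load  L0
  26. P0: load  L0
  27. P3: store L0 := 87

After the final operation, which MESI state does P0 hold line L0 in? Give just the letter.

step 1: P1: store L3 := 47  ⟶  IMII  (L3)  txn=BusRdX  M[L3]=0
step 2: P0: load  L0  ⟶  EIII  (L0)  txn=BusRd  M[L0]=90
step 3: P1: load  L0  ⟶  SSII  (L0)  txn=BusRd  M[L0]=90
step 4: P3: store L0 := 96  ⟶  IIIM  (L0)  txn=BusRdX  M[L0]=90
step 5: P1: store L0 := 95  ⟶  IMII  (L0)  txn=BusRdX+Flush  M[L0]=96
step 6: P0: load  L2  ⟶  EIII  (L2)  txn=BusRd  M[L2]=10
step 7: P0: store L2 := 52  ⟶  MIII  (L2)  txn=∅  M[L2]=10
step 8: P1: store L0 := 85  ⟶  IMII  (L0)  txn=∅  M[L0]=96
step 9: P2: store L5 := 80  ⟶  IIMI  (L5)  txn=BusRdX  M[L5]=0
step 10: P3: load  L5  ⟶  IISS  (L5)  txn=BusRd+Flush  M[L5]=80
step 11: P1: store L0 := 94  ⟶  IMII  (L0)  txn=∅  M[L0]=96
step 12: P2: load  L0  ⟶  ISSI  (L0)  txn=BusRd+Flush  M[L0]=94
step 13: P1: load  L0  ⟶  ISSI  (L0)  txn=∅  M[L0]=94
step 14: P3: load  L0  ⟶  ISSS  (L0)  txn=BusRd  M[L0]=94
step 15: P1: load  L0  ⟶  ISSS  (L0)  txn=∅  M[L0]=94
step 16: P2: store L0 := 54  ⟶  IIMI  (L0)  txn=BusUpgr  M[L0]=94
step 17: P3: load  L3  ⟶  ISIS  (L3)  txn=BusRd+Flush  M[L3]=47
step 18: P2: load  L0  ⟶  IIMI  (L0)  txn=∅  M[L0]=94
step 19: P1: load  L0  ⟶  ISSI  (L0)  txn=BusRd+Flush  M[L0]=54
step 20: P3: load  L4  ⟶  IIIE  (L4)  txn=BusRd  M[L4]=80
step 21: P0: load  L0  ⟶  SSSI  (L0)  txn=BusRd  M[L0]=54
step 22: P0: load  L0  ⟶  SSSI  (L0)  txn=∅  M[L0]=54
step 23: P1: load  L6  ⟶  IEII  (L6)  txn=BusRd  M[L6]=20
step 24: P3: store L4 := 46  ⟶  IIIM  (L4)  txn=∅  M[L4]=80
step 25: P1: load  L0  ⟶  SSSI  (L0)  txn=∅  M[L0]=54
step 26: P0: load  L0  ⟶  SSSI  (L0)  txn=∅  M[L0]=54
step 27: P3: store L0 := 87  ⟶  IIIM  (L0)  txn=BusRdX  M[L0]=54

state = I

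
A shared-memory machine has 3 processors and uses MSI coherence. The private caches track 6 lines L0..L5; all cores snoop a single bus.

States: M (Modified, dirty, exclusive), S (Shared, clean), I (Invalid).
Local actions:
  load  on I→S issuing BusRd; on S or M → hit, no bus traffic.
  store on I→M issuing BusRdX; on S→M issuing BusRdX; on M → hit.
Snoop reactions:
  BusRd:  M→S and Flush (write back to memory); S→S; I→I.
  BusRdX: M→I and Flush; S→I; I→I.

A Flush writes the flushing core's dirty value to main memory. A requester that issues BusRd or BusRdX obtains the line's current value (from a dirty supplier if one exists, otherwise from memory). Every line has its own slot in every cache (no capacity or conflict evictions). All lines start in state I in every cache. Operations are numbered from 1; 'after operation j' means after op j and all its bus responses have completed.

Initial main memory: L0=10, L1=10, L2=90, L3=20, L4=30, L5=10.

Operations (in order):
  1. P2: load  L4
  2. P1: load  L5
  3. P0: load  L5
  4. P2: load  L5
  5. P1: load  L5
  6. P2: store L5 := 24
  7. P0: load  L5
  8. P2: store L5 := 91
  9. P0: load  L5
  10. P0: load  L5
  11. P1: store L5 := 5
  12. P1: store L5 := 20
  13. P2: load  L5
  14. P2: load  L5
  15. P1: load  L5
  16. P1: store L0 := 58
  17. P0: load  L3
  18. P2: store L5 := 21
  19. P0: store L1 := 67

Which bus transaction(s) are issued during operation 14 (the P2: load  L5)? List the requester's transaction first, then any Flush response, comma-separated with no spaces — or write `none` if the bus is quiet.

bus = none

step 1: P2: load  L4  ⟶  IIS  (L4)  txn=BusRd  M[L4]=30
step 2: P1: load  L5  ⟶  ISI  (L5)  txn=BusRd  M[L5]=10
step 3: P0: load  L5  ⟶  SSI  (L5)  txn=BusRd  M[L5]=10
step 4: P2: load  L5  ⟶  SSS  (L5)  txn=BusRd  M[L5]=10
step 5: P1: load  L5  ⟶  SSS  (L5)  txn=∅  M[L5]=10
step 6: P2: store L5 := 24  ⟶  IIM  (L5)  txn=BusRdX  M[L5]=10
step 7: P0: load  L5  ⟶  SIS  (L5)  txn=BusRd+Flush  M[L5]=24
step 8: P2: store L5 := 91  ⟶  IIM  (L5)  txn=BusRdX  M[L5]=24
step 9: P0: load  L5  ⟶  SIS  (L5)  txn=BusRd+Flush  M[L5]=91
step 10: P0: load  L5  ⟶  SIS  (L5)  txn=∅  M[L5]=91
step 11: P1: store L5 := 5  ⟶  IMI  (L5)  txn=BusRdX  M[L5]=91
step 12: P1: store L5 := 20  ⟶  IMI  (L5)  txn=∅  M[L5]=91
step 13: P2: load  L5  ⟶  ISS  (L5)  txn=BusRd+Flush  M[L5]=20
step 14: P2: load  L5  ⟶  ISS  (L5)  txn=∅  M[L5]=20
step 15: P1: load  L5  ⟶  ISS  (L5)  txn=∅  M[L5]=20
step 16: P1: store L0 := 58  ⟶  IMI  (L0)  txn=BusRdX  M[L0]=10
step 17: P0: load  L3  ⟶  SII  (L3)  txn=BusRd  M[L3]=20
step 18: P2: store L5 := 21  ⟶  IIM  (L5)  txn=BusRdX  M[L5]=20
step 19: P0: store L1 := 67  ⟶  MII  (L1)  txn=BusRdX  M[L1]=10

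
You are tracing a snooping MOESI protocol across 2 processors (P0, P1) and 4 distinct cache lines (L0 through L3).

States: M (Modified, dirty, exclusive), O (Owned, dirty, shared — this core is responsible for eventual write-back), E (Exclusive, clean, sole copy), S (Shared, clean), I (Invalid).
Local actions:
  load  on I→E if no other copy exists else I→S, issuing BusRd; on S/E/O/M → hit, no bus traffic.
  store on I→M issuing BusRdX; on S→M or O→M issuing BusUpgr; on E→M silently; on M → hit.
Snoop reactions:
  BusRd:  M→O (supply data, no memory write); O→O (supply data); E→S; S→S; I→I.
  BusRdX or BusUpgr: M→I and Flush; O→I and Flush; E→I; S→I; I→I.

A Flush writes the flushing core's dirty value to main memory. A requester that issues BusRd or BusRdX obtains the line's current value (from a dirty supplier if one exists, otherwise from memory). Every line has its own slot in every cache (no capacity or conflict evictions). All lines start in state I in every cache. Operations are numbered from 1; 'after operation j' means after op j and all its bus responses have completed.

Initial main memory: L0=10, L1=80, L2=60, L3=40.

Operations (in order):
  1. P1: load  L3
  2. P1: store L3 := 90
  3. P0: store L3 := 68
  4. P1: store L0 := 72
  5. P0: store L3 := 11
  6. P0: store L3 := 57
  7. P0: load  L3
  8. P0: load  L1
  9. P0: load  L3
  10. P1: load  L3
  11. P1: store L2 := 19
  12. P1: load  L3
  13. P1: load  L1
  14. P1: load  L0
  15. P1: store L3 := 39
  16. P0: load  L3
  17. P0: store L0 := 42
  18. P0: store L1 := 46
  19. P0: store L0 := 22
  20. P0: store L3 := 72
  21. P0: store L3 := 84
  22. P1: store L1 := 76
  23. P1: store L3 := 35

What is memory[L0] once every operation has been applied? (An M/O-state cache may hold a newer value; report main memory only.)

  op1 P1: load  L3 → I/E on L3; bus BusRd; mem=40
  op2 P1: store L3 := 90 → I/M on L3; bus (none); mem=40
  op3 P0: store L3 := 68 → M/I on L3; bus BusRdX Flush; mem=90
  op4 P1: store L0 := 72 → I/M on L0; bus BusRdX; mem=10
  op5 P0: store L3 := 11 → M/I on L3; bus (none); mem=90
  op6 P0: store L3 := 57 → M/I on L3; bus (none); mem=90
  op7 P0: load  L3 → M/I on L3; bus (none); mem=90
  op8 P0: load  L1 → E/I on L1; bus BusRd; mem=80
  op9 P0: load  L3 → M/I on L3; bus (none); mem=90
  op10 P1: load  L3 → O/S on L3; bus BusRd; mem=90
  op11 P1: store L2 := 19 → I/M on L2; bus BusRdX; mem=60
  op12 P1: load  L3 → O/S on L3; bus (none); mem=90
  op13 P1: load  L1 → S/S on L1; bus BusRd; mem=80
  op14 P1: load  L0 → I/M on L0; bus (none); mem=10
  op15 P1: store L3 := 39 → I/M on L3; bus BusUpgr Flush; mem=57
  op16 P0: load  L3 → S/O on L3; bus BusRd; mem=57
  op17 P0: store L0 := 42 → M/I on L0; bus BusRdX Flush; mem=72
  op18 P0: store L1 := 46 → M/I on L1; bus BusUpgr; mem=80
  op19 P0: store L0 := 22 → M/I on L0; bus (none); mem=72
  op20 P0: store L3 := 72 → M/I on L3; bus BusUpgr Flush; mem=39
  op21 P0: store L3 := 84 → M/I on L3; bus (none); mem=39
  op22 P1: store L1 := 76 → I/M on L1; bus BusRdX Flush; mem=46
  op23 P1: store L3 := 35 → I/M on L3; bus BusRdX Flush; mem=84

memory[L0] = 72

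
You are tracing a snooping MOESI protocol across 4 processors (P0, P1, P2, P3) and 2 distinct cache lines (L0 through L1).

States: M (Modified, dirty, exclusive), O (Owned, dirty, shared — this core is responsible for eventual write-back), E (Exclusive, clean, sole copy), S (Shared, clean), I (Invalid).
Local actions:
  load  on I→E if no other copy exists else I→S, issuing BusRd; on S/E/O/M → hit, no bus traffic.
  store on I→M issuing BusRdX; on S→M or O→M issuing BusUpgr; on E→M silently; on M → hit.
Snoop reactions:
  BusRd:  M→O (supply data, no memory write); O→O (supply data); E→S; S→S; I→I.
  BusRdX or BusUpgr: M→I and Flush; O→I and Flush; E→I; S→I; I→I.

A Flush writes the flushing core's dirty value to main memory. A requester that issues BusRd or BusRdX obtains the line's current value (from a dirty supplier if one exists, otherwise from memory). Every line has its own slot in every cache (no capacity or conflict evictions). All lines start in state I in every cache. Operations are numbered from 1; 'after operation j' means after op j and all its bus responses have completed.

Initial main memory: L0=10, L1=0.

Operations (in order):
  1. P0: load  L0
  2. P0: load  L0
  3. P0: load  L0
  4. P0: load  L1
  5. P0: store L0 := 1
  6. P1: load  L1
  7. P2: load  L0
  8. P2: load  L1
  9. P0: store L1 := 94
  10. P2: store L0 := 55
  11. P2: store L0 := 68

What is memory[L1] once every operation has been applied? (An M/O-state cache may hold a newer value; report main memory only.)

[1] P0: load  L0 | P0:E(10), P1:I, P2:I, P3:I | bus: BusRd
[2] P0: load  L0 | P0:E(10), P1:I, P2:I, P3:I | bus: none
[3] P0: load  L0 | P0:E(10), P1:I, P2:I, P3:I | bus: none
[4] P0: load  L1 | P0:E(0), P1:I, P2:I, P3:I | bus: BusRd
[5] P0: store L0 := 1 | P0:M(1), P1:I, P2:I, P3:I | bus: none
[6] P1: load  L1 | P0:S(0), P1:S(0), P2:I, P3:I | bus: BusRd
[7] P2: load  L0 | P0:O(1), P1:I, P2:S(1), P3:I | bus: BusRd
[8] P2: load  L1 | P0:S(0), P1:S(0), P2:S(0), P3:I | bus: BusRd
[9] P0: store L1 := 94 | P0:M(94), P1:I, P2:I, P3:I | bus: BusUpgr
[10] P2: store L0 := 55 | P0:I, P1:I, P2:M(55), P3:I | bus: BusUpgr,Flush
[11] P2: store L0 := 68 | P0:I, P1:I, P2:M(68), P3:I | bus: none

memory[L1] = 0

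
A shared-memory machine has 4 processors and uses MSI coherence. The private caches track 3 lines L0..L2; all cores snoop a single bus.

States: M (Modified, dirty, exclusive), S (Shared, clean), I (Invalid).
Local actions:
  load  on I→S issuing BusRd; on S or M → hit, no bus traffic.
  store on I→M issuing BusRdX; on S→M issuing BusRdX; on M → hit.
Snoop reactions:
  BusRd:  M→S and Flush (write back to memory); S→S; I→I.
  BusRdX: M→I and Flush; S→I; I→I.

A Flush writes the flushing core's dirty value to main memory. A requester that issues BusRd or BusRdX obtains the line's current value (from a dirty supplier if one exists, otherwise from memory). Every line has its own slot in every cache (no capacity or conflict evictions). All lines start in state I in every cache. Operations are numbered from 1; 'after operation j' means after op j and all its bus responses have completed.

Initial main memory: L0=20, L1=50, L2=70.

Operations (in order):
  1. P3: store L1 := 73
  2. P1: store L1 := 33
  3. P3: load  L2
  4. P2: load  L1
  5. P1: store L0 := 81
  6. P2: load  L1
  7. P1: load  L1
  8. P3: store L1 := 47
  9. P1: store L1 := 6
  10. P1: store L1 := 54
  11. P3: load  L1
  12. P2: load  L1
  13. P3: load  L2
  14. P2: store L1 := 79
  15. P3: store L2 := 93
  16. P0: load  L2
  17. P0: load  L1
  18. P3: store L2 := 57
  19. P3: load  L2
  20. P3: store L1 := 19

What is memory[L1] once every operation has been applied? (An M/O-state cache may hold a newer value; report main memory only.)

1. P3: store L1 := 73  bus=[BusRdX]  L1: P0=I P1=I P2=I P3=M  mem[L1]=50
2. P1: store L1 := 33  bus=[BusRdX,Flush]  L1: P0=I P1=M P2=I P3=I  mem[L1]=73
3. P3: load  L2  bus=[BusRd]  L2: P0=I P1=I P2=I P3=S  mem[L2]=70
4. P2: load  L1  bus=[BusRd,Flush]  L1: P0=I P1=S P2=S P3=I  mem[L1]=33
5. P1: store L0 := 81  bus=[BusRdX]  L0: P0=I P1=M P2=I P3=I  mem[L0]=20
6. P2: load  L1  bus=[-]  L1: P0=I P1=S P2=S P3=I  mem[L1]=33
7. P1: load  L1  bus=[-]  L1: P0=I P1=S P2=S P3=I  mem[L1]=33
8. P3: store L1 := 47  bus=[BusRdX]  L1: P0=I P1=I P2=I P3=M  mem[L1]=33
9. P1: store L1 := 6  bus=[BusRdX,Flush]  L1: P0=I P1=M P2=I P3=I  mem[L1]=47
10. P1: store L1 := 54  bus=[-]  L1: P0=I P1=M P2=I P3=I  mem[L1]=47
11. P3: load  L1  bus=[BusRd,Flush]  L1: P0=I P1=S P2=I P3=S  mem[L1]=54
12. P2: load  L1  bus=[BusRd]  L1: P0=I P1=S P2=S P3=S  mem[L1]=54
13. P3: load  L2  bus=[-]  L2: P0=I P1=I P2=I P3=S  mem[L2]=70
14. P2: store L1 := 79  bus=[BusRdX]  L1: P0=I P1=I P2=M P3=I  mem[L1]=54
15. P3: store L2 := 93  bus=[BusRdX]  L2: P0=I P1=I P2=I P3=M  mem[L2]=70
16. P0: load  L2  bus=[BusRd,Flush]  L2: P0=S P1=I P2=I P3=S  mem[L2]=93
17. P0: load  L1  bus=[BusRd,Flush]  L1: P0=S P1=I P2=S P3=I  mem[L1]=79
18. P3: store L2 := 57  bus=[BusRdX]  L2: P0=I P1=I P2=I P3=M  mem[L2]=93
19. P3: load  L2  bus=[-]  L2: P0=I P1=I P2=I P3=M  mem[L2]=93
20. P3: store L1 := 19  bus=[BusRdX]  L1: P0=I P1=I P2=I P3=M  mem[L1]=79

memory[L1] = 79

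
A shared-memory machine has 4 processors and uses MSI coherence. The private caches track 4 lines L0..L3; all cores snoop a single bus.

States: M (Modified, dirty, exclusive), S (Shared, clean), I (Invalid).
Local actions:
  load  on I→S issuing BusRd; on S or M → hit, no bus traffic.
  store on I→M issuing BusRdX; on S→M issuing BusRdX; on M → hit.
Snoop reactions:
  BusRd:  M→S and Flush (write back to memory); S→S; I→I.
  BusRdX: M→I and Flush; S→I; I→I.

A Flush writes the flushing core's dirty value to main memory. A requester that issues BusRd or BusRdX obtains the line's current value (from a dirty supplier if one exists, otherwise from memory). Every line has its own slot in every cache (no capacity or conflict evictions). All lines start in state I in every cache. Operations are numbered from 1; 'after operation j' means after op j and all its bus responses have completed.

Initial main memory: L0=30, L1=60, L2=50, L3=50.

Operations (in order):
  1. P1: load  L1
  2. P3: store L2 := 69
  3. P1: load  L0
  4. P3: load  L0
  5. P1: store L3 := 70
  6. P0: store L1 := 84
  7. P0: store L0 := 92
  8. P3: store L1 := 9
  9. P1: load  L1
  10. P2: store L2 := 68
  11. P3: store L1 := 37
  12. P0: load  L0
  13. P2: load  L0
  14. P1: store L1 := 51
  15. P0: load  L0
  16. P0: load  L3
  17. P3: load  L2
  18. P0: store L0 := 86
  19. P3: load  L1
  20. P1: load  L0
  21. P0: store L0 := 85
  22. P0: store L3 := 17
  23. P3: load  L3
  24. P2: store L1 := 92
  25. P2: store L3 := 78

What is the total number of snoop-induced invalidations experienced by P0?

step 1: P1: load  L1  ⟶  ISII  (L1)  txn=BusRd  M[L1]=60
step 2: P3: store L2 := 69  ⟶  IIIM  (L2)  txn=BusRdX  M[L2]=50
step 3: P1: load  L0  ⟶  ISII  (L0)  txn=BusRd  M[L0]=30
step 4: P3: load  L0  ⟶  ISIS  (L0)  txn=BusRd  M[L0]=30
step 5: P1: store L3 := 70  ⟶  IMII  (L3)  txn=BusRdX  M[L3]=50
step 6: P0: store L1 := 84  ⟶  MIII  (L1)  txn=BusRdX  M[L1]=60
step 7: P0: store L0 := 92  ⟶  MIII  (L0)  txn=BusRdX  M[L0]=30
step 8: P3: store L1 := 9  ⟶  IIIM  (L1)  txn=BusRdX+Flush  M[L1]=84
step 9: P1: load  L1  ⟶  ISIS  (L1)  txn=BusRd+Flush  M[L1]=9
step 10: P2: store L2 := 68  ⟶  IIMI  (L2)  txn=BusRdX+Flush  M[L2]=69
step 11: P3: store L1 := 37  ⟶  IIIM  (L1)  txn=BusRdX  M[L1]=9
step 12: P0: load  L0  ⟶  MIII  (L0)  txn=∅  M[L0]=30
step 13: P2: load  L0  ⟶  SISI  (L0)  txn=BusRd+Flush  M[L0]=92
step 14: P1: store L1 := 51  ⟶  IMII  (L1)  txn=BusRdX+Flush  M[L1]=37
step 15: P0: load  L0  ⟶  SISI  (L0)  txn=∅  M[L0]=92
step 16: P0: load  L3  ⟶  SSII  (L3)  txn=BusRd+Flush  M[L3]=70
step 17: P3: load  L2  ⟶  IISS  (L2)  txn=BusRd+Flush  M[L2]=68
step 18: P0: store L0 := 86  ⟶  MIII  (L0)  txn=BusRdX  M[L0]=92
step 19: P3: load  L1  ⟶  ISIS  (L1)  txn=BusRd+Flush  M[L1]=51
step 20: P1: load  L0  ⟶  SSII  (L0)  txn=BusRd+Flush  M[L0]=86
step 21: P0: store L0 := 85  ⟶  MIII  (L0)  txn=BusRdX  M[L0]=86
step 22: P0: store L3 := 17  ⟶  MIII  (L3)  txn=BusRdX  M[L3]=70
step 23: P3: load  L3  ⟶  SIIS  (L3)  txn=BusRd+Flush  M[L3]=17
step 24: P2: store L1 := 92  ⟶  IIMI  (L1)  txn=BusRdX  M[L1]=51
step 25: P2: store L3 := 78  ⟶  IIMI  (L3)  txn=BusRdX  M[L3]=17

invalidations = 2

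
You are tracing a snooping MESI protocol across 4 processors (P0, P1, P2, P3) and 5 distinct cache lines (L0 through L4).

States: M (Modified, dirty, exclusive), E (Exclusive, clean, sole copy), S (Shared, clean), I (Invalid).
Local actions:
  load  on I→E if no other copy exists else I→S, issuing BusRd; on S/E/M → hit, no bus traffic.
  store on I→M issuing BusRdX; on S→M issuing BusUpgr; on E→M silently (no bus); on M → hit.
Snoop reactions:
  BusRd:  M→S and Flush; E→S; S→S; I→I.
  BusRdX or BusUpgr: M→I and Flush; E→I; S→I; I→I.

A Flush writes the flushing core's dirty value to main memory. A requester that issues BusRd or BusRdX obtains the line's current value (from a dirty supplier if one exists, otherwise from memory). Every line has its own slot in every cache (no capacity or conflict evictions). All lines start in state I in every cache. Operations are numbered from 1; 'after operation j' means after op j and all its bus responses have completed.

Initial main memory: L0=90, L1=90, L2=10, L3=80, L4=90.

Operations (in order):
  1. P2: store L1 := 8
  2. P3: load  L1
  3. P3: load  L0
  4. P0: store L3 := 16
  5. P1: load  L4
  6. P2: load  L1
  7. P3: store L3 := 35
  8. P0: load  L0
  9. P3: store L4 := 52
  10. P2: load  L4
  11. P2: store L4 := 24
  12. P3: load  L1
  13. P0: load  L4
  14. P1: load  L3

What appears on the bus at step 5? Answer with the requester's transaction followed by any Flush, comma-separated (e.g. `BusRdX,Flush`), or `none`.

bus = BusRd

1. P2: store L1 := 8  bus=[BusRdX]  L1: P0=I P1=I P2=M P3=I  mem[L1]=90
2. P3: load  L1  bus=[BusRd,Flush]  L1: P0=I P1=I P2=S P3=S  mem[L1]=8
3. P3: load  L0  bus=[BusRd]  L0: P0=I P1=I P2=I P3=E  mem[L0]=90
4. P0: store L3 := 16  bus=[BusRdX]  L3: P0=M P1=I P2=I P3=I  mem[L3]=80
5. P1: load  L4  bus=[BusRd]  L4: P0=I P1=E P2=I P3=I  mem[L4]=90
6. P2: load  L1  bus=[-]  L1: P0=I P1=I P2=S P3=S  mem[L1]=8
7. P3: store L3 := 35  bus=[BusRdX,Flush]  L3: P0=I P1=I P2=I P3=M  mem[L3]=16
8. P0: load  L0  bus=[BusRd]  L0: P0=S P1=I P2=I P3=S  mem[L0]=90
9. P3: store L4 := 52  bus=[BusRdX]  L4: P0=I P1=I P2=I P3=M  mem[L4]=90
10. P2: load  L4  bus=[BusRd,Flush]  L4: P0=I P1=I P2=S P3=S  mem[L4]=52
11. P2: store L4 := 24  bus=[BusUpgr]  L4: P0=I P1=I P2=M P3=I  mem[L4]=52
12. P3: load  L1  bus=[-]  L1: P0=I P1=I P2=S P3=S  mem[L1]=8
13. P0: load  L4  bus=[BusRd,Flush]  L4: P0=S P1=I P2=S P3=I  mem[L4]=24
14. P1: load  L3  bus=[BusRd,Flush]  L3: P0=I P1=S P2=I P3=S  mem[L3]=35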